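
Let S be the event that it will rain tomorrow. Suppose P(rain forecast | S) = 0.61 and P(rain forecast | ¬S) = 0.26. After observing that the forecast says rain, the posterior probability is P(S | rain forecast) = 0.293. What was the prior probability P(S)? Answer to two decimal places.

P(S) = 0.15

In odds form, posterior odds = prior odds × likelihood ratio, so prior odds = posterior odds ÷ LR.
Posterior odds = 0.293/(1−0.293) = 0.4144. LR = 0.61/0.26 = 2.3462.
Prior odds = 0.4144/2.3462 = 0.1766, so P(S) = 0.1766/(1+0.1766) ≈ 0.15.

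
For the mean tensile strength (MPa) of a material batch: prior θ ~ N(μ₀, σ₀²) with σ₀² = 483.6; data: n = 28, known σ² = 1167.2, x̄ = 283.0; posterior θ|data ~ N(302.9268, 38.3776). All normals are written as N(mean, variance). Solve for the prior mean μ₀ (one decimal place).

μ₀ = 534.1

The posterior mean is a precision-weighted average: μ_n = (τ₀μ₀ + τ_data·x̄)/(τ₀+τ_data), with τ₀=1/σ₀² and τ_data=n/σ².
Here τ₀ = 1/483.6 = 0.002068 and τ_data = 28/1167.2 = 0.023989, so τ_n = 0.026057.
Rearranging for μ₀: μ₀ = (μ_n·τ_n − τ_data·x̄)/τ₀ = (302.9268·0.026057 − 0.023989·283.0) / 0.002068 = 1.104477/0.002068 ≈ 534.1.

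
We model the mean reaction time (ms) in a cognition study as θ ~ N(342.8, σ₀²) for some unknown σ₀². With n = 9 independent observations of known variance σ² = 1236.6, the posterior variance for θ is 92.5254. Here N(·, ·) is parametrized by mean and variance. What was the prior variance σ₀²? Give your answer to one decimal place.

For the Normal–Normal model with known σ², precisions add: τ_n = τ₀ + n/σ².
So 1/σ₀² = 1/92.5254 − 9/1236.6 = 0.010808 − 0.007278 = 0.003530.
Hence σ₀² = 1/0.003530 ≈ 283.3.

σ₀² = 283.3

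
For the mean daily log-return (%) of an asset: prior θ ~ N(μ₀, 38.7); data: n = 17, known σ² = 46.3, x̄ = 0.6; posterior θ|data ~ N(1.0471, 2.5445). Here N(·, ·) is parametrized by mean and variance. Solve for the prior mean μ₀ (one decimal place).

μ₀ = 7.4

With known observation variance, the Normal–Normal posterior has precision τ_n = τ₀ + n/σ² and mean μ_n = (τ₀μ₀ + (n/σ²)x̄)/τ_n.
Here τ₀ = 1/38.7 = 0.025840 and τ_data = 17/46.3 = 0.367171, so τ_n = 0.393011.
Rearranging for μ₀: μ₀ = (μ_n·τ_n − τ_data·x̄)/τ₀ = (1.0471·0.393011 − 0.367171·0.6) / 0.025840 = 0.191219/0.025840 ≈ 7.4.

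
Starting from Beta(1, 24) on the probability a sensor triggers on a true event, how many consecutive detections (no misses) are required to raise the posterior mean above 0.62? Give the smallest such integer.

k = 39

After k detections and 0 misses the posterior is Beta(1+k, 24), with mean (1+k)/(1+24+k).
Set (1+k)/(25+k) > 0.62 and solve: k > (0.62·25 − 1)/(1 − 0.62) = 38.158.
The smallest integer exceeding 38.158 is 39.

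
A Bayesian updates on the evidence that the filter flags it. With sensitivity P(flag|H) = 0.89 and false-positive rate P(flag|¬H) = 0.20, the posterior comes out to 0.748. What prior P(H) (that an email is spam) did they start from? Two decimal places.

In odds form, posterior odds = prior odds × likelihood ratio, so prior odds = posterior odds ÷ LR.
Posterior odds = 0.748/(1−0.748) = 2.9683. LR = 0.89/0.20 = 4.4500.
Prior odds = 2.9683/4.4500 = 0.6670, so P(H) = 0.6670/(1+0.6670) ≈ 0.40.

P(H) = 0.40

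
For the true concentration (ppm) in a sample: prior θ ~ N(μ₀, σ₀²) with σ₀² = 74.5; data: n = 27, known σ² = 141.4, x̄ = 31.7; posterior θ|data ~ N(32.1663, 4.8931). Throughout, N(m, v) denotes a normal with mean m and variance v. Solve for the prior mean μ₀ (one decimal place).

The posterior mean is a precision-weighted average: μ_n = (τ₀μ₀ + τ_data·x̄)/(τ₀+τ_data), with τ₀=1/σ₀² and τ_data=n/σ².
Here τ₀ = 1/74.5 = 0.013423 and τ_data = 27/141.4 = 0.190948, so τ_n = 0.204371.
Rearranging for μ₀: μ₀ = (μ_n·τ_n − τ_data·x̄)/τ₀ = (32.1663·0.204371 − 0.190948·31.7) / 0.013423 = 0.520807/0.013423 ≈ 38.8.

μ₀ = 38.8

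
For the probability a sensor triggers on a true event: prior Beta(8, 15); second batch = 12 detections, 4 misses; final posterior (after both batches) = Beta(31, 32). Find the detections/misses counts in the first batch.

Sequential conjugate updates are equivalent to a single update on the pooled data, so total successes = posterior α − prior α and total failures = posterior β − prior β.
Total across both batches: 31−8=23 detections, 32−15=17 misses.
Subtract the second batch: 23−12=11 detections and 17−4=13 misses.

11 detections and 13 misses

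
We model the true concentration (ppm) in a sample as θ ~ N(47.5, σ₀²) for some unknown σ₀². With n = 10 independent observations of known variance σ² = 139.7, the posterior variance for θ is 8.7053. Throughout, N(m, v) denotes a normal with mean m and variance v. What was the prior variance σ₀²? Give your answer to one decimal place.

For the Normal–Normal model with known σ², precisions add: τ_n = τ₀ + n/σ².
So 1/σ₀² = 1/8.7053 − 10/139.7 = 0.114873 − 0.071582 = 0.043291.
Hence σ₀² = 1/0.043291 ≈ 23.1.

σ₀² = 23.1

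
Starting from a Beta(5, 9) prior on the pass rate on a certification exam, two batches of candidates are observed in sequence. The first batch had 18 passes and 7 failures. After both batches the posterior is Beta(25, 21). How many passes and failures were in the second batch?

2 passes and 5 failures

Sequential conjugate updates are equivalent to a single update on the pooled data, so total successes = posterior α − prior α and total failures = posterior β − prior β.
Total across both batches: 25−5=20 passes, 21−9=12 failures.
Subtract the first batch: 20−18=2 passes and 12−7=5 failures.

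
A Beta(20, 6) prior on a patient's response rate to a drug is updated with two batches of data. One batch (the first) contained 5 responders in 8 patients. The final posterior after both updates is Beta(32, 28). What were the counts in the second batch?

7 responders and 19 non-responders

Because Beta–binomial updating is additive in the counts, the combined data contributed (α_post−α_prior, β_post−β_prior) successes and failures.
Total across both batches: 32−20=12 responders, 28−6=22 non-responders.
Subtract the first batch: 12−5=7 responders and 22−3=19 non-responders.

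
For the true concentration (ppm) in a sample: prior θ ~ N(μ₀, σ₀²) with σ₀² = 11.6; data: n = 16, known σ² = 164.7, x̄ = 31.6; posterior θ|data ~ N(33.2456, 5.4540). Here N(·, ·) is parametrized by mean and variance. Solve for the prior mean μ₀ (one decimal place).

μ₀ = 35.1

With known observation variance, the Normal–Normal posterior has precision τ_n = τ₀ + n/σ² and mean μ_n = (τ₀μ₀ + (n/σ²)x̄)/τ_n.
Here τ₀ = 1/11.6 = 0.086207 and τ_data = 16/164.7 = 0.097146, so τ_n = 0.183353.
Rearranging for μ₀: μ₀ = (μ_n·τ_n − τ_data·x̄)/τ₀ = (33.2456·0.183353 − 0.097146·31.6) / 0.086207 = 3.025867/0.086207 ≈ 35.1.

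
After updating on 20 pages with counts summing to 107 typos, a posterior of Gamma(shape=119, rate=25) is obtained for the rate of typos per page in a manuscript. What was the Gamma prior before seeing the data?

A Gamma(α, β) prior (rate parametrization) on a Poisson rate with n observations summing to S gives posterior Gamma(α+S, β+n).
So α = 119 − 107 = 12 and β = 25 − 20 = 5.

Gamma(shape=12, rate=5)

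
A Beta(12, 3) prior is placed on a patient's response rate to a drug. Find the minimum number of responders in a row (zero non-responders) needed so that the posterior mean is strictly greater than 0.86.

After k responders and 0 non-responders the posterior is Beta(12+k, 3), with mean (12+k)/(12+3+k).
Set (12+k)/(15+k) > 0.86 and solve: k > (0.86·15 − 12)/(1 − 0.86) = 6.429.
The smallest integer exceeding 6.429 is 7.

k = 7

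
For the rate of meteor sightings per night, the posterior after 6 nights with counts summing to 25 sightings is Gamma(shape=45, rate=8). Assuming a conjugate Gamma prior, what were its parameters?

Gamma(shape=20, rate=2)

Gamma–Poisson conjugacy: posterior shape = α + Σxᵢ, posterior rate = β + n.
So α = 45 − 25 = 20 and β = 8 − 6 = 2.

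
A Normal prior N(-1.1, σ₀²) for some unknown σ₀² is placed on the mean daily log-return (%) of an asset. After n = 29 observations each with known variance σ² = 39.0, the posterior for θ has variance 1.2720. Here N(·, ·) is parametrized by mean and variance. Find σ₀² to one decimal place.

For the Normal–Normal model with known σ², precisions add: τ_n = τ₀ + n/σ².
So 1/σ₀² = 1/1.2720 − 29/39.0 = 0.786164 − 0.743590 = 0.042574.
Hence σ₀² = 1/0.042574 ≈ 23.5.

σ₀² = 23.5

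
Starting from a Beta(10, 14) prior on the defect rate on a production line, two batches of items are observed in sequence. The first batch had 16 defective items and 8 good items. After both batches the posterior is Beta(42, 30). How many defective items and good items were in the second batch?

16 defective items and 8 good items

Because Beta–binomial updating is additive in the counts, the combined data contributed (α_post−α_prior, β_post−β_prior) successes and failures.
Total across both batches: 42−10=32 defective items, 30−14=16 good items.
Subtract the first batch: 32−16=16 defective items and 16−8=8 good items.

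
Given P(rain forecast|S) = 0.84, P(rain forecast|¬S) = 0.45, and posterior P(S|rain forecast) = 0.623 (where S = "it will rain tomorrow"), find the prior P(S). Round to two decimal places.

Bayes' rule in odds form gives O(S|E) = O(S)·[P(E|S)/P(E|¬S)], hence O(S) = O(S|E)/LR.
Posterior odds = 0.623/(1−0.623) = 1.6525. LR = 0.84/0.45 = 1.8667.
Prior odds = 1.6525/1.8667 = 0.8853, so P(S) = 0.8853/(1+0.8853) ≈ 0.47.

P(S) = 0.47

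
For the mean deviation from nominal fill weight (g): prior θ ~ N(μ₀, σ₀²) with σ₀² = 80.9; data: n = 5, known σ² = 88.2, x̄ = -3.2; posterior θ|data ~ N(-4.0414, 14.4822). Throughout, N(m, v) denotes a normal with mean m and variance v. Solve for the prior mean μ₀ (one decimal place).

The posterior mean is a precision-weighted average: μ_n = (τ₀μ₀ + τ_data·x̄)/(τ₀+τ_data), with τ₀=1/σ₀² and τ_data=n/σ².
Here τ₀ = 1/80.9 = 0.012361 and τ_data = 5/88.2 = 0.056689, so τ_n = 0.069050.
Rearranging for μ₀: μ₀ = (μ_n·τ_n − τ_data·x̄)/τ₀ = (-4.0414·0.069050 − 0.056689·-3.2) / 0.012361 = -0.097654/0.012361 ≈ -7.9.

μ₀ = -7.9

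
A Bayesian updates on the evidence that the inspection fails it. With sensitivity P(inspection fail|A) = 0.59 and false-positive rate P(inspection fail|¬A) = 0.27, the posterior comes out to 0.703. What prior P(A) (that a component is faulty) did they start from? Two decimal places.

P(A) = 0.52

Bayes' rule in odds form gives O(A|E) = O(A)·[P(E|A)/P(E|¬A)], hence O(A) = O(A|E)/LR.
Posterior odds = 0.703/(1−0.703) = 2.3670. LR = 0.59/0.27 = 2.1852.
Prior odds = 2.3670/2.1852 = 1.0832, so P(A) = 1.0832/(1+1.0832) ≈ 0.52.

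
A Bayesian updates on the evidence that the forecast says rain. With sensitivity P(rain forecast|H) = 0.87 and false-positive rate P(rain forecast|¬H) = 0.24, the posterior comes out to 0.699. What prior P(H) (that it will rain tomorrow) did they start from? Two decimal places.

Bayes' rule in odds form gives O(H|E) = O(H)·[P(E|H)/P(E|¬H)], hence O(H) = O(H|E)/LR.
Posterior odds = 0.699/(1−0.699) = 2.3223. LR = 0.87/0.24 = 3.6250.
Prior odds = 2.3223/3.6250 = 0.6406, so P(H) = 0.6406/(1+0.6406) ≈ 0.39.

P(H) = 0.39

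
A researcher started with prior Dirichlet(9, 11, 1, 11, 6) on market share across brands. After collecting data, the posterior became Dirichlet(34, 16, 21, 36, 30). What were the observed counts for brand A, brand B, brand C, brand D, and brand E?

counts (25, 5, 20, 25, 24)

For a Dirichlet(α) prior with multinomial counts c, the posterior is Dirichlet(α + c) componentwise.
Counts are posterior − prior componentwise: 34−9=25, 16−11=5, 21−1=20, 36−11=25, 30−6=24.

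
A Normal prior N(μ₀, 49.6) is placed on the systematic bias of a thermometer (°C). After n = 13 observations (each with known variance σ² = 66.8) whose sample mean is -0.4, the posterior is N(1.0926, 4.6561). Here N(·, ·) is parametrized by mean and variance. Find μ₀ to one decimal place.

With known observation variance, the Normal–Normal posterior has precision τ_n = τ₀ + n/σ² and mean μ_n = (τ₀μ₀ + (n/σ²)x̄)/τ_n.
Here τ₀ = 1/49.6 = 0.020161 and τ_data = 13/66.8 = 0.194611, so τ_n = 0.214772.
Rearranging for μ₀: μ₀ = (μ_n·τ_n − τ_data·x̄)/τ₀ = (1.0926·0.214772 − 0.194611·-0.4) / 0.020161 = 0.312504/0.020161 ≈ 15.5.

μ₀ = 15.5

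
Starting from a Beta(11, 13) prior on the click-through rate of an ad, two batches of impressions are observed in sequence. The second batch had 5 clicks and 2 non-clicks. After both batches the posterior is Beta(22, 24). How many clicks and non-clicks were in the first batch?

Sequential conjugate updates are equivalent to a single update on the pooled data, so total successes = posterior α − prior α and total failures = posterior β − prior β.
Total across both batches: 22−11=11 clicks, 24−13=11 non-clicks.
Subtract the second batch: 11−5=6 clicks and 11−2=9 non-clicks.

6 clicks and 9 non-clicks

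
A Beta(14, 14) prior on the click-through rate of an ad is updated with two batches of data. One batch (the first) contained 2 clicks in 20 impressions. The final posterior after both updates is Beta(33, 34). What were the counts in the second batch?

17 clicks and 2 non-clicks

Because Beta–binomial updating is additive in the counts, the combined data contributed (α_post−α_prior, β_post−β_prior) successes and failures.
Total across both batches: 33−14=19 clicks, 34−14=20 non-clicks.
Subtract the first batch: 19−2=17 clicks and 20−18=2 non-clicks.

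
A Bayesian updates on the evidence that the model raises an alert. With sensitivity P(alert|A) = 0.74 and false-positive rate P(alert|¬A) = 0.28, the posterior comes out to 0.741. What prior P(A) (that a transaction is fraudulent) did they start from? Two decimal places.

Bayes' rule in odds form gives O(A|E) = O(A)·[P(E|A)/P(E|¬A)], hence O(A) = O(A|E)/LR.
Posterior odds = 0.741/(1−0.741) = 2.8610. LR = 0.74/0.28 = 2.6429.
Prior odds = 2.8610/2.6429 = 1.0825, so P(A) = 1.0825/(1+1.0825) ≈ 0.52.

P(A) = 0.52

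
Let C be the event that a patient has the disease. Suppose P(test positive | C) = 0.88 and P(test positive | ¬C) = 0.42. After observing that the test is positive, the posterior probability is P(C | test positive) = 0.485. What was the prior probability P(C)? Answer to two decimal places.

P(C) = 0.31

In odds form, posterior odds = prior odds × likelihood ratio, so prior odds = posterior odds ÷ LR.
Posterior odds = 0.485/(1−0.485) = 0.9417. LR = 0.88/0.42 = 2.0952.
Prior odds = 0.9417/2.0952 = 0.4495, so P(C) = 0.4495/(1+0.4495) ≈ 0.31.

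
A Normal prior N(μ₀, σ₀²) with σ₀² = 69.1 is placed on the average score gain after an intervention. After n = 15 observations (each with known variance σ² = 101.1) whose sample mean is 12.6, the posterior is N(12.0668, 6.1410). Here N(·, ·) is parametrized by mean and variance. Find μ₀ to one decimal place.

μ₀ = 6.6

The posterior mean is a precision-weighted average: μ_n = (τ₀μ₀ + τ_data·x̄)/(τ₀+τ_data), with τ₀=1/σ₀² and τ_data=n/σ².
Here τ₀ = 1/69.1 = 0.014472 and τ_data = 15/101.1 = 0.148368, so τ_n = 0.162840.
Rearranging for μ₀: μ₀ = (μ_n·τ_n − τ_data·x̄)/τ₀ = (12.0668·0.162840 − 0.148368·12.6) / 0.014472 = 0.095521/0.014472 ≈ 6.6.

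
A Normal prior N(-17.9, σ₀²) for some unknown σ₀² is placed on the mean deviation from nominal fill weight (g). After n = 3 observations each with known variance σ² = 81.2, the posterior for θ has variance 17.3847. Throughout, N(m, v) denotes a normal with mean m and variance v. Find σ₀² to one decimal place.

σ₀² = 48.6

For the Normal–Normal model with known σ², precisions add: τ_n = τ₀ + n/σ².
So 1/σ₀² = 1/17.3847 − 3/81.2 = 0.057522 − 0.036946 = 0.020576.
Hence σ₀² = 1/0.020576 ≈ 48.6.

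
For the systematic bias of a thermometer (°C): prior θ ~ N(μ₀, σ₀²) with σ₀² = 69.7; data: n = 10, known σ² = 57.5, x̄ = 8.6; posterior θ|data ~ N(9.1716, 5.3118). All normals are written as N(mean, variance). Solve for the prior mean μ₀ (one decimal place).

μ₀ = 16.1

With known observation variance, the Normal–Normal posterior has precision τ_n = τ₀ + n/σ² and mean μ_n = (τ₀μ₀ + (n/σ²)x̄)/τ_n.
Here τ₀ = 1/69.7 = 0.014347 and τ_data = 10/57.5 = 0.173913, so τ_n = 0.188260.
Rearranging for μ₀: μ₀ = (μ_n·τ_n − τ_data·x̄)/τ₀ = (9.1716·0.188260 − 0.173913·8.6) / 0.014347 = 0.230994/0.014347 ≈ 16.1.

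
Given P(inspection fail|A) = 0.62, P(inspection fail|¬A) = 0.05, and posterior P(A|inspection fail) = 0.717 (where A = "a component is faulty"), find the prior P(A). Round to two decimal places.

P(A) = 0.17

In odds form, posterior odds = prior odds × likelihood ratio, so prior odds = posterior odds ÷ LR.
Posterior odds = 0.717/(1−0.717) = 2.5336. LR = 0.62/0.05 = 12.4000.
Prior odds = 2.5336/12.4000 = 0.2043, so P(A) = 0.2043/(1+0.2043) ≈ 0.17.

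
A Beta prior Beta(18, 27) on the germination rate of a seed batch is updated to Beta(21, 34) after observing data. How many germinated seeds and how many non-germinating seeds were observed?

A Beta(a, b) prior with s successes and f failures in binomial data gives a Beta(a+s, b+f) posterior.
Match parameters: s=21−18=3, f=34−27=7.

3 germinated seeds and 7 non-germinating seeds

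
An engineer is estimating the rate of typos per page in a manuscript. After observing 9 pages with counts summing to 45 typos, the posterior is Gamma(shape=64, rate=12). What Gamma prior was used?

A Gamma(α, β) prior (rate parametrization) on a Poisson rate with n observations summing to S gives posterior Gamma(α+S, β+n).
So α = 64 − 45 = 19 and β = 12 − 9 = 3.

Gamma(shape=19, rate=3)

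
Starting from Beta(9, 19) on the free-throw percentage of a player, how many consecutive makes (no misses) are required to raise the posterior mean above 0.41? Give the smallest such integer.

k = 5

After k makes and 0 misses the posterior is Beta(9+k, 19), with mean (9+k)/(9+19+k).
Set (9+k)/(28+k) > 0.41 and solve: k > (0.41·28 − 9)/(1 − 0.41) = 4.203.
The smallest integer exceeding 4.203 is 5.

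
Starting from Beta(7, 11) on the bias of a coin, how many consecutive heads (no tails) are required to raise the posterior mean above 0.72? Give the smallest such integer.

k = 22

After k heads and 0 tails the posterior is Beta(7+k, 11), with mean (7+k)/(7+11+k).
Set (7+k)/(18+k) > 0.72 and solve: k > (0.72·18 − 7)/(1 − 0.72) = 21.286.
The smallest integer exceeding 21.286 is 22, and checking k=22: (29)/(40) = 0.7250 > 0.72.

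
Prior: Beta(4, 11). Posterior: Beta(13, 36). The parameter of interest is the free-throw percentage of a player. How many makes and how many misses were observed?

9 makes and 25 misses

A Beta(a, b) prior with s successes and f failures in binomial data gives a Beta(a+s, b+f) posterior.
Match parameters: s=13−4=9, f=36−11=25.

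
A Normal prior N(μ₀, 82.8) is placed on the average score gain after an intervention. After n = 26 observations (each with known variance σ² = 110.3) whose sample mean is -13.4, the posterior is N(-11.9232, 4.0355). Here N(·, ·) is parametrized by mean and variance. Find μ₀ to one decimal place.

With known observation variance, the Normal–Normal posterior has precision τ_n = τ₀ + n/σ² and mean μ_n = (τ₀μ₀ + (n/σ²)x̄)/τ_n.
Here τ₀ = 1/82.8 = 0.012077 and τ_data = 26/110.3 = 0.235721, so τ_n = 0.247798.
Rearranging for μ₀: μ₀ = (μ_n·τ_n − τ_data·x̄)/τ₀ = (-11.9232·0.247798 − 0.235721·-13.4) / 0.012077 = 0.204116/0.012077 ≈ 16.9.

μ₀ = 16.9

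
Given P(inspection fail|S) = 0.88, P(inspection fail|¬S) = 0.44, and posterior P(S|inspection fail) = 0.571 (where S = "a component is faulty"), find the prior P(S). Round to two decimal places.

Bayes' rule in odds form gives O(S|E) = O(S)·[P(E|S)/P(E|¬S)], hence O(S) = O(S|E)/LR.
Posterior odds = 0.571/(1−0.571) = 1.3310. LR = 0.88/0.44 = 2.0000.
Prior odds = 1.3310/2.0000 = 0.6655, so P(S) = 0.6655/(1+0.6655) ≈ 0.40.

P(S) = 0.40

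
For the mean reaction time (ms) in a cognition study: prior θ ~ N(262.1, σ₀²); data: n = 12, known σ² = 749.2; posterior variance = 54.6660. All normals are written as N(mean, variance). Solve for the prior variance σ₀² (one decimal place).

For the Normal–Normal model with known σ², precisions add: τ_n = τ₀ + n/σ².
So 1/σ₀² = 1/54.6660 − 12/749.2 = 0.018293 − 0.016017 = 0.002276.
Hence σ₀² = 1/0.002276 ≈ 439.4.

σ₀² = 439.4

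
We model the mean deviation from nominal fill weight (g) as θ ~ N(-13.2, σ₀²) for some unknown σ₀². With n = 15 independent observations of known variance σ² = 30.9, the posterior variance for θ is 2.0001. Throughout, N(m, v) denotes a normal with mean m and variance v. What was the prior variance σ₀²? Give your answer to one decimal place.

σ₀² = 68.8

Posterior precision equals prior precision plus data precision: 1/σ_n² = 1/σ₀² + n/σ².
So 1/σ₀² = 1/2.0001 − 15/30.9 = 0.499975 − 0.485437 = 0.014538.
Hence σ₀² = 1/0.014538 ≈ 68.8.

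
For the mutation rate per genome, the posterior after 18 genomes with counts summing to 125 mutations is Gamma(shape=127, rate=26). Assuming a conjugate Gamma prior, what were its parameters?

Gamma(shape=2, rate=8)

Gamma–Poisson conjugacy: posterior shape = α + Σxᵢ, posterior rate = β + n.
So α = 127 − 125 = 2 and β = 26 − 18 = 8.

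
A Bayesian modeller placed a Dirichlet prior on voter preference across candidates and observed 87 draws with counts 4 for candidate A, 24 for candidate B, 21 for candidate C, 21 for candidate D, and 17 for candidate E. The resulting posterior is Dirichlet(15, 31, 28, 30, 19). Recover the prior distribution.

Dirichlet(11, 7, 7, 9, 2)

For a Dirichlet(α) prior with multinomial counts c, the posterior is Dirichlet(α + c) componentwise.
Subtract each count from the matching posterior parameter: 15−4=11, 31−24=7, 28−21=7, 30−21=9, 19−17=2.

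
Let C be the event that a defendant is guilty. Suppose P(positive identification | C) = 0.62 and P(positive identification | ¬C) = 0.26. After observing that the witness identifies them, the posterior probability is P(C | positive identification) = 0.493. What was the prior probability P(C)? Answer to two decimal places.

In odds form, posterior odds = prior odds × likelihood ratio, so prior odds = posterior odds ÷ LR.
Posterior odds = 0.493/(1−0.493) = 0.9724. LR = 0.62/0.26 = 2.3846.
Prior odds = 0.9724/2.3846 = 0.4078, so P(C) = 0.4078/(1+0.4078) ≈ 0.29.

P(C) = 0.29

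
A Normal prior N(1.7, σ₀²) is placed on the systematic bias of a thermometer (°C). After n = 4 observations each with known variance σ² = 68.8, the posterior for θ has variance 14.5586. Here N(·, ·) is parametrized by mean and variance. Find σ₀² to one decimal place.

σ₀² = 94.8

For the Normal–Normal model with known σ², precisions add: τ_n = τ₀ + n/σ².
So 1/σ₀² = 1/14.5586 − 4/68.8 = 0.068688 − 0.058140 = 0.010548.
Hence σ₀² = 1/0.010548 ≈ 94.8.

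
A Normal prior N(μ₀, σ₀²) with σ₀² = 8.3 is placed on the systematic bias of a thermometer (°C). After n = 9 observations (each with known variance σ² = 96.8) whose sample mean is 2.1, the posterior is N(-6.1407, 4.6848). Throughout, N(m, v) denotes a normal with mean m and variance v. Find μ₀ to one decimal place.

The posterior mean is a precision-weighted average: μ_n = (τ₀μ₀ + τ_data·x̄)/(τ₀+τ_data), with τ₀=1/σ₀² and τ_data=n/σ².
Here τ₀ = 1/8.3 = 0.120482 and τ_data = 9/96.8 = 0.092975, so τ_n = 0.213457.
Rearranging for μ₀: μ₀ = (μ_n·τ_n − τ_data·x̄)/τ₀ = (-6.1407·0.213457 − 0.092975·2.1) / 0.120482 = -1.506023/0.120482 ≈ -12.5.

μ₀ = -12.5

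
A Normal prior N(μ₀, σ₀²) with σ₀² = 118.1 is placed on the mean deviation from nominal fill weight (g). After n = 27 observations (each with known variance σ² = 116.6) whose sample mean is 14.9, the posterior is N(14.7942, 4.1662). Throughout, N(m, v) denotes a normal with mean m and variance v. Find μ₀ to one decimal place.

With known observation variance, the Normal–Normal posterior has precision τ_n = τ₀ + n/σ² and mean μ_n = (τ₀μ₀ + (n/σ²)x̄)/τ_n.
Here τ₀ = 1/118.1 = 0.008467 and τ_data = 27/116.6 = 0.231561, so τ_n = 0.240028.
Rearranging for μ₀: μ₀ = (μ_n·τ_n − τ_data·x̄)/τ₀ = (14.7942·0.240028 − 0.231561·14.9) / 0.008467 = 0.100763/0.008467 ≈ 11.9.

μ₀ = 11.9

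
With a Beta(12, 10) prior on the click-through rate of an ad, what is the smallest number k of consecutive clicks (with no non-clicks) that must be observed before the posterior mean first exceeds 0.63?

k = 6

After k clicks and 0 non-clicks the posterior is Beta(12+k, 10), with mean (12+k)/(12+10+k).
Set (12+k)/(22+k) > 0.63 and solve: k > (0.63·22 − 12)/(1 − 0.63) = 5.027.
The smallest integer exceeding 5.027 is 6, and checking k=6: (18)/(28) = 0.6429 > 0.63.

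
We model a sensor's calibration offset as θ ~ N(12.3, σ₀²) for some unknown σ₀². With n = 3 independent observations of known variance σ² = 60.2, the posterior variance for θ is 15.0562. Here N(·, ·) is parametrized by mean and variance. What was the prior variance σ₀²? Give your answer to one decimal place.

σ₀² = 60.3

For the Normal–Normal model with known σ², precisions add: τ_n = τ₀ + n/σ².
So 1/σ₀² = 1/15.0562 − 3/60.2 = 0.066418 − 0.049834 = 0.016584.
Hence σ₀² = 1/0.016584 ≈ 60.3.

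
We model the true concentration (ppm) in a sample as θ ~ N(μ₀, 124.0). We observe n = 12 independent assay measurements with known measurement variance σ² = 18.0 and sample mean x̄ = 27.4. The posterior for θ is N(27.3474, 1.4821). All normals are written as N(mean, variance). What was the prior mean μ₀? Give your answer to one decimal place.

μ₀ = 23.0

The posterior mean is a precision-weighted average: μ_n = (τ₀μ₀ + τ_data·x̄)/(τ₀+τ_data), with τ₀=1/σ₀² and τ_data=n/σ².
Here τ₀ = 1/124.0 = 0.008065 and τ_data = 12/18.0 = 0.666667, so τ_n = 0.674732.
Rearranging for μ₀: μ₀ = (μ_n·τ_n − τ_data·x̄)/τ₀ = (27.3474·0.674732 − 0.666667·27.4) / 0.008065 = 0.185490/0.008065 ≈ 23.0.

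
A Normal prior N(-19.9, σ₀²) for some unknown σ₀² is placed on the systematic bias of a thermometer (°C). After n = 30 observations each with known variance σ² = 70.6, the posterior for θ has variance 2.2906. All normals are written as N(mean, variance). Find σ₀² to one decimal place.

σ₀² = 85.9

Posterior precision equals prior precision plus data precision: 1/σ_n² = 1/σ₀² + n/σ².
So 1/σ₀² = 1/2.2906 − 30/70.6 = 0.436567 − 0.424929 = 0.011638.
Hence σ₀² = 1/0.011638 ≈ 85.9.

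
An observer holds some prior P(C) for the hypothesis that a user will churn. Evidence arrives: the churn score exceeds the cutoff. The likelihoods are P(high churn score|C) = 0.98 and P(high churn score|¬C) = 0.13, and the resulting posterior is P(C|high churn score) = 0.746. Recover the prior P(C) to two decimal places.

Bayes' rule in odds form gives O(C|E) = O(C)·[P(E|C)/P(E|¬C)], hence O(C) = O(C|E)/LR.
Posterior odds = 0.746/(1−0.746) = 2.9370. LR = 0.98/0.13 = 7.5385.
Prior odds = 2.9370/7.5385 = 0.3896, so P(C) = 0.3896/(1+0.3896) ≈ 0.28.

P(C) = 0.28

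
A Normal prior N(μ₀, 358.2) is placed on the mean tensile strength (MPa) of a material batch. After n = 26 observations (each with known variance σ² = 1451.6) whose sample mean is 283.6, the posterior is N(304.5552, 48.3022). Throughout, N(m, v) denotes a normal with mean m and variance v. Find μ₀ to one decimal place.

μ₀ = 439.0

With known observation variance, the Normal–Normal posterior has precision τ_n = τ₀ + n/σ² and mean μ_n = (τ₀μ₀ + (n/σ²)x̄)/τ_n.
Here τ₀ = 1/358.2 = 0.002792 and τ_data = 26/1451.6 = 0.017911, so τ_n = 0.020703.
Rearranging for μ₀: μ₀ = (μ_n·τ_n − τ_data·x̄)/τ₀ = (304.5552·0.020703 − 0.017911·283.6) / 0.002792 = 1.225647/0.002792 ≈ 439.0.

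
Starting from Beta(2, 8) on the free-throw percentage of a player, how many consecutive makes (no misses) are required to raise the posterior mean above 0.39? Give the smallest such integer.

After k makes and 0 misses the posterior is Beta(2+k, 8), with mean (2+k)/(2+8+k).
Set (2+k)/(10+k) > 0.39 and solve: k > (0.39·10 − 2)/(1 − 0.39) = 3.115.
The smallest integer exceeding 3.115 is 4, and checking k=4: (6)/(14) = 0.4286 > 0.39.

k = 4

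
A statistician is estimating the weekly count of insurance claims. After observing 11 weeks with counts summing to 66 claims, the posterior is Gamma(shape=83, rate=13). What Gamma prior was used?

A Gamma(α, β) prior (rate parametrization) on a Poisson rate with n observations summing to S gives posterior Gamma(α+S, β+n).
So α = 83 − 66 = 17 and β = 13 − 11 = 2.

Gamma(shape=17, rate=2)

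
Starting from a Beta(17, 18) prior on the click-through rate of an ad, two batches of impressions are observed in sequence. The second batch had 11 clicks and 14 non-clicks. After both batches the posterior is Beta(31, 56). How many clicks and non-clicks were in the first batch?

Sequential conjugate updates are equivalent to a single update on the pooled data, so total successes = posterior α − prior α and total failures = posterior β − prior β.
Total across both batches: 31−17=14 clicks, 56−18=38 non-clicks.
Subtract the second batch: 14−11=3 clicks and 38−14=24 non-clicks.

3 clicks and 24 non-clicks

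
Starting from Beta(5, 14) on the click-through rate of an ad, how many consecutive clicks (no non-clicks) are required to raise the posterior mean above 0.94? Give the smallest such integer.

After k clicks and 0 non-clicks the posterior is Beta(5+k, 14), with mean (5+k)/(5+14+k).
Set (5+k)/(19+k) > 0.94 and solve: k > (0.94·19 − 5)/(1 − 0.94) = 214.333.
The smallest integer exceeding 214.333 is 215.

k = 215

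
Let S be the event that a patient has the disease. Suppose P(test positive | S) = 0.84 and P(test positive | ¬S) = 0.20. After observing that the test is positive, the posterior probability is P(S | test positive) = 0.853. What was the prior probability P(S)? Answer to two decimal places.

P(S) = 0.58

Bayes' rule in odds form gives O(S|E) = O(S)·[P(E|S)/P(E|¬S)], hence O(S) = O(S|E)/LR.
Posterior odds = 0.853/(1−0.853) = 5.8027. LR = 0.84/0.20 = 4.2000.
Prior odds = 5.8027/4.2000 = 1.3816, so P(S) = 1.3816/(1+1.3816) ≈ 0.58.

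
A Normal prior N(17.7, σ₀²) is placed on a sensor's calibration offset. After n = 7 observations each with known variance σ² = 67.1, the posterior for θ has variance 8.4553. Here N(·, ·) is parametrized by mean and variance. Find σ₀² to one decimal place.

Posterior precision equals prior precision plus data precision: 1/σ_n² = 1/σ₀² + n/σ².
So 1/σ₀² = 1/8.4553 − 7/67.1 = 0.118269 − 0.104322 = 0.013947.
Hence σ₀² = 1/0.013947 ≈ 71.7.

σ₀² = 71.7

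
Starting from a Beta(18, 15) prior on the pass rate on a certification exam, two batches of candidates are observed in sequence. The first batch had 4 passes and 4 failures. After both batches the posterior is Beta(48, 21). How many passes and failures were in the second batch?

Sequential conjugate updates are equivalent to a single update on the pooled data, so total successes = posterior α − prior α and total failures = posterior β − prior β.
Total across both batches: 48−18=30 passes, 21−15=6 failures.
Subtract the first batch: 30−4=26 passes and 6−4=2 failures.

26 passes and 2 failures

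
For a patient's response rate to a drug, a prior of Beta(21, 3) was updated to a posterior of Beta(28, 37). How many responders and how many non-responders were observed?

7 responders and 34 non-responders

A Beta(α, β) prior with s successes and f failures in binomial data gives a Beta(α+s, β+f) posterior.
So s = 28 − 21 = 7 and f = 37 − 3 = 34.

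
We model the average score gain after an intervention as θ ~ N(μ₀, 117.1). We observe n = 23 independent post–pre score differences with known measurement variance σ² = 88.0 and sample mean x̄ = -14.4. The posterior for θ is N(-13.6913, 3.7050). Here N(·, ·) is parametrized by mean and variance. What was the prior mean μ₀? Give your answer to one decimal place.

The posterior mean is a precision-weighted average: μ_n = (τ₀μ₀ + τ_data·x̄)/(τ₀+τ_data), with τ₀=1/σ₀² and τ_data=n/σ².
Here τ₀ = 1/117.1 = 0.008540 and τ_data = 23/88.0 = 0.261364, so τ_n = 0.269904.
Rearranging for μ₀: μ₀ = (μ_n·τ_n − τ_data·x̄)/τ₀ = (-13.6913·0.269904 − 0.261364·-14.4) / 0.008540 = 0.068305/0.008540 ≈ 8.0.

μ₀ = 8.0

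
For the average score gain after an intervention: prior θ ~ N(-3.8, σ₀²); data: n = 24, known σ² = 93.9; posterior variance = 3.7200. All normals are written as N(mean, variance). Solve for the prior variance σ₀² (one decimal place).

For the Normal–Normal model with known σ², precisions add: τ_n = τ₀ + n/σ².
So 1/σ₀² = 1/3.7200 − 24/93.9 = 0.268817 − 0.255591 = 0.013226.
Hence σ₀² = 1/0.013226 ≈ 75.6.

σ₀² = 75.6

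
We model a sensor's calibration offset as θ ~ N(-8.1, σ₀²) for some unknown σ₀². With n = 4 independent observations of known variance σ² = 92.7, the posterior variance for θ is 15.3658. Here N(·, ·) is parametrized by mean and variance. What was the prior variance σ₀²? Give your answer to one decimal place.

σ₀² = 45.6

Posterior precision equals prior precision plus data precision: 1/σ_n² = 1/σ₀² + n/σ².
So 1/σ₀² = 1/15.3658 − 4/92.7 = 0.065080 − 0.043150 = 0.021930.
Hence σ₀² = 1/0.021930 ≈ 45.6.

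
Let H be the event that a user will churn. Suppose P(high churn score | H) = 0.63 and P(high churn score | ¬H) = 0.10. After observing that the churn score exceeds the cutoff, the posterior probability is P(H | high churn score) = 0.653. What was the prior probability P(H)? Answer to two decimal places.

Bayes' rule in odds form gives O(H|E) = O(H)·[P(E|H)/P(E|¬H)], hence O(H) = O(H|E)/LR.
Posterior odds = 0.653/(1−0.653) = 1.8818. LR = 0.63/0.10 = 6.3000.
Prior odds = 1.8818/6.3000 = 0.2987, so P(H) = 0.2987/(1+0.2987) ≈ 0.23.

P(H) = 0.23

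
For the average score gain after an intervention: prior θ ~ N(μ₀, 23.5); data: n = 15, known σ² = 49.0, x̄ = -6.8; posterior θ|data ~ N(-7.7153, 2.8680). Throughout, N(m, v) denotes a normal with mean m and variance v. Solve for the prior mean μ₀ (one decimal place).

The posterior mean is a precision-weighted average: μ_n = (τ₀μ₀ + τ_data·x̄)/(τ₀+τ_data), with τ₀=1/σ₀² and τ_data=n/σ².
Here τ₀ = 1/23.5 = 0.042553 and τ_data = 15/49.0 = 0.306122, so τ_n = 0.348675.
Rearranging for μ₀: μ₀ = (μ_n·τ_n − τ_data·x̄)/τ₀ = (-7.7153·0.348675 − 0.306122·-6.8) / 0.042553 = -0.608503/0.042553 ≈ -14.3.

μ₀ = -14.3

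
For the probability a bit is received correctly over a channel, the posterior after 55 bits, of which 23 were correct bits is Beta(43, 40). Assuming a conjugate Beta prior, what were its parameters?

Beta(20, 8)

A Beta(a, b) prior with s successes and f failures in binomial data gives a Beta(a+s, b+f) posterior.
Subtract the data counts: 43−23=20, 40−32=8.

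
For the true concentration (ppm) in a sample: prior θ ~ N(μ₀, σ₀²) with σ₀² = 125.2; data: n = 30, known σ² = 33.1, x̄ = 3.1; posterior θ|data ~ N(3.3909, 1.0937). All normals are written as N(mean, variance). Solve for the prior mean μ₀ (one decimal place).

μ₀ = 36.4

The posterior mean is a precision-weighted average: μ_n = (τ₀μ₀ + τ_data·x̄)/(τ₀+τ_data), with τ₀=1/σ₀² and τ_data=n/σ².
Here τ₀ = 1/125.2 = 0.007987 and τ_data = 30/33.1 = 0.906344, so τ_n = 0.914331.
Rearranging for μ₀: μ₀ = (μ_n·τ_n − τ_data·x̄)/τ₀ = (3.3909·0.914331 − 0.906344·3.1) / 0.007987 = 0.290739/0.007987 ≈ 36.4.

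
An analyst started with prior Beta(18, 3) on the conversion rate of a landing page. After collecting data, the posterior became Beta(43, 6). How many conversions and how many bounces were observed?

A Beta(α, β) prior with s successes and f failures in binomial data gives a Beta(α+s, β+f) posterior.
Match parameters: s=43−18=25, f=6−3=3.

25 conversions and 3 bounces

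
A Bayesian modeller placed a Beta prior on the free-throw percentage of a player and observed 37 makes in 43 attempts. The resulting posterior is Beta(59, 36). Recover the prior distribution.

A Beta(α, β) prior with s successes and f failures in binomial data gives a Beta(α+s, β+f) posterior.
Subtract the data counts: 59−37=22, 36−6=30.

Beta(22, 30)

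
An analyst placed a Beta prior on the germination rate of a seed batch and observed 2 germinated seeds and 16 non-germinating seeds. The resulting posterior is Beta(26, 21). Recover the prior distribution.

Under Beta–binomial conjugacy the posterior parameters are (α+s, β+f).
So α = 26 − 2 = 24 and β = 21 − 16 = 5.

Beta(24, 5)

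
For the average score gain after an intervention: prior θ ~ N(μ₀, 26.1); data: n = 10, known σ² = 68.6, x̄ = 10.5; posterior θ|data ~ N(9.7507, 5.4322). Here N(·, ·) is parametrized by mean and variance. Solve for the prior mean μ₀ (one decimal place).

μ₀ = 6.9

The posterior mean is a precision-weighted average: μ_n = (τ₀μ₀ + τ_data·x̄)/(τ₀+τ_data), with τ₀=1/σ₀² and τ_data=n/σ².
Here τ₀ = 1/26.1 = 0.038314 and τ_data = 10/68.6 = 0.145773, so τ_n = 0.184087.
Rearranging for μ₀: μ₀ = (μ_n·τ_n − τ_data·x̄)/τ₀ = (9.7507·0.184087 − 0.145773·10.5) / 0.038314 = 0.264361/0.038314 ≈ 6.9.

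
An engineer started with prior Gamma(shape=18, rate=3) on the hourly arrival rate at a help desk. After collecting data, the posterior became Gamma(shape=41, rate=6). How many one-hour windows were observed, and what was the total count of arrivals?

n = 3 one-hour windows with total 23 arrivals

A Gamma(α, β) prior (rate parametrization) on a Poisson rate with n observations summing to S gives posterior Gamma(α+S, β+n).
Matching: Σxᵢ = 41 − 18 = 23 and n = 6 − 3 = 3.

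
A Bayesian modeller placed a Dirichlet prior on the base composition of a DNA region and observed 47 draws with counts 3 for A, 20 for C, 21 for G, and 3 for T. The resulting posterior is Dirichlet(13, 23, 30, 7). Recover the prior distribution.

For a Dirichlet(α) prior with multinomial counts c, the posterior is Dirichlet(α + c) componentwise.
Subtract each count from the matching posterior parameter: 13−3=10, 23−20=3, 30−21=9, 7−3=4.

Dirichlet(10, 3, 9, 4)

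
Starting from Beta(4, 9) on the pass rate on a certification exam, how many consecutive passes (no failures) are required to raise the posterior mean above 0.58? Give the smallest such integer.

k = 9

After k passes and 0 failures the posterior is Beta(4+k, 9), with mean (4+k)/(4+9+k).
Set (4+k)/(13+k) > 0.58 and solve: k > (0.58·13 − 4)/(1 − 0.58) = 8.429.
The smallest integer exceeding 8.429 is 9, and checking k=9: (13)/(22) = 0.5909 > 0.58.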